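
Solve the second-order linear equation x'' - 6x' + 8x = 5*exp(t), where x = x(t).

x = 5*exp(t)/3 + C1*exp(2*t) + C2*exp(4*t)

Characteristic equation r² - 6r + 8 = 0 factors as (r - 2)(r - 4) = 0, so r = 2, 4.
Hence x_h = C1*exp(2*t) + C2*exp(4*t).
Try x_p = A*exp(t). Substituting into the equation and dividing by exp(t) gives A = 5/3, so x_p = 5*exp(t)/3.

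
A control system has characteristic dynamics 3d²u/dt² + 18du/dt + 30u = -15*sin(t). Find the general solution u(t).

u = -5*sin(t)/13 + 10*cos(t)/39 + C1*cos(t)*exp(-3*t) + C2*exp(-3*t)*sin(t)

Divide through by 3: u'' + 6u' + 10u = -5*sin(t).
Characteristic equation r² + 6r + 10 = 0 has discriminant (6)² - 4·(10) = -4 < 0, so r = -3 ± i.
Hence u_h = C1*cos(t)*exp(-3*t) + C2*exp(-3*t)*sin(t).
Try u_p = A*cos(t) + B*sin(t). Substituting and equating the coefficients of cos(t) and sin(t) gives A = 10/39, B = -5/13, so u_p = -5*sin(t)/13 + 10*cos(t)/39.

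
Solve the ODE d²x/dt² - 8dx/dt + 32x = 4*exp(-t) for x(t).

x = 4*exp(-t)/41 + C1*cos(4*t)*exp(4*t) + C2*exp(4*t)*sin(4*t)

Characteristic equation r² - 8r + 32 = 0 has discriminant (-8)² - 4·(32) = -64 < 0, so r = 4 ± 4i.
Hence x_h = C1*cos(4*t)*exp(4*t) + C2*exp(4*t)*sin(4*t).
Try x_p = A*exp(-t). Substituting into the equation and dividing by exp(-t) gives A = 4/41, so x_p = 4*exp(-t)/41.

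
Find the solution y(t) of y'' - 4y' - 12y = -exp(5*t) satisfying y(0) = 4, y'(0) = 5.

y = exp(5*t)/7 + 3*exp(6*t)/2 + 33*exp(-2*t)/14

Characteristic equation r² - 4r - 12 = 0 factors as (r + 2)(r - 6) = 0, so r = -2, 6.
Hence y_h = C1*exp(-2*t) + C2*exp(6*t).
Try y_p = A*exp(5*t). Substituting into the equation and dividing by exp(5*t) gives A = 1/7, so y_p = exp(5*t)/7.
General solution: y = exp(5*t)/7 + C1*exp(-2*t) + C2*exp(6*t).
Apply the initial conditions: y(0) = 1/7 + C1 + C2 = 4 and y'(0) = 5/7 - 2*C1 + 6*C2 = 5. Solving gives C1 = 33/14, C2 = 3/2.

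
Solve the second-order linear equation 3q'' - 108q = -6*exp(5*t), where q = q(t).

Divide through by 3: q'' - 36q = -2*exp(5*t).
Characteristic equation r² - 36 = 0 factors as (r + 6)(r - 6) = 0, so r = -6, 6.
Hence q_h = C1*exp(-6*t) + C2*exp(6*t).
Try q_p = A*exp(5*t). Substituting into the equation and dividing by exp(5*t) gives A = 2/11, so q_p = 2*exp(5*t)/11.

q = 2*exp(5*t)/11 + C1*exp(-6*t) + C2*exp(6*t)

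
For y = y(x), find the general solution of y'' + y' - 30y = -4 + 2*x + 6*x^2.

Characteristic equation r² + r - 30 = 0 factors as (r - 5)(r + 6) = 0, so r = 5, -6.
Hence y_h = C1*exp(5*x) + C2*exp(-6*x).
For the particular solution try y_p = A0 + A1*x + A2*x^2. Substituting and matching coefficients of each power of x gives A0 = 44/375, A1 = -2/25, A2 = -1/5, so y_p = 44/375 - 2*x/25 - x^2/5.

y = 44/375 - 2*x/25 - x**2/5 + C1*exp(5*x) + C2*exp(-6*x)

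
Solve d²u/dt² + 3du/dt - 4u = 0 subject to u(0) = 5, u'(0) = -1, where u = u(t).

Characteristic equation r² + 3r - 4 = 0 factors as (r + 4)(r - 1) = 0, so r = -4, 1.
Hence u_h = C1*exp(-4*t) + C2*exp(t).
Apply the initial conditions: u(0) = C1 + C2 = 5 and u'(0) = C2 - 4*C1 = -1. Solving gives C1 = 6/5, C2 = 19/5.

u = 6*exp(-4*t)/5 + 19*exp(t)/5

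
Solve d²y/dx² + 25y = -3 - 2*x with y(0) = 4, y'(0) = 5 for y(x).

Characteristic equation r² + 25 = 0 has discriminant (0)² - 4·(25) = -100 < 0, so r = ± 5i.
Hence y_h = C1*cos(5*x) + C2*sin(5*x).
For the particular solution try y_p = A0 + A1*x. Substituting and matching coefficients of each power of x gives A0 = -3/25, A1 = -2/25, so y_p = -3/25 - 2*x/25.
General solution: y = -3/25 - 2*x/25 + C1*cos(5*x) + C2*sin(5*x).
Apply the initial conditions: y(0) = -3/25 + C1 = 4 and y'(0) = -2/25 + 5*C2 = 5. Solving gives C1 = 103/25, C2 = 127/125.

y = -3/25 - 2*x/25 + 103*cos(5*x)/25 + 127*sin(5*x)/125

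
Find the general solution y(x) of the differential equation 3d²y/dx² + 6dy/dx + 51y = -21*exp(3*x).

y = -7*exp(3*x)/32 + C1*cos(4*x)*exp(-x) + C2*exp(-x)*sin(4*x)

Divide through by 3: y'' + 2y' + 17y = -7*exp(3*x).
Characteristic equation r² + 2r + 17 = 0 has discriminant (2)² - 4·(17) = -64 < 0, so r = -1 ± 4i.
Hence y_h = C1*cos(4*x)*exp(-x) + C2*exp(-x)*sin(4*x).
Try y_p = A*exp(3*x). Substituting into the equation and dividing by exp(3*x) gives A = -7/32, so y_p = -7*exp(3*x)/32.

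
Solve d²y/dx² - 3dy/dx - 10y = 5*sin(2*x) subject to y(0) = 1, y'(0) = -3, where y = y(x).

y = -35*sin(2*x)/116 - 19*exp(5*x)/203 + 15*cos(2*x)/116 + 27*exp(-2*x)/28

Characteristic equation r² - 3r - 10 = 0 factors as (r + 2)(r - 5) = 0, so r = -2, 5.
Hence y_h = C1*exp(-2*x) + C2*exp(5*x).
Try y_p = A*cos(2*x) + B*sin(2*x). Substituting and equating the coefficients of cos(2x) and sin(2x) gives A = 15/116, B = -35/116, so y_p = -35*sin(2*x)/116 + 15*cos(2*x)/116.
General solution: y = -35*sin(2*x)/116 + 15*cos(2*x)/116 + C1*exp(-2*x) + C2*exp(5*x).
Apply the initial conditions: y(0) = 15/116 + C1 + C2 = 1 and y'(0) = -35/58 - 2*C1 + 5*C2 = -3. Solving gives C1 = 27/28, C2 = -19/203.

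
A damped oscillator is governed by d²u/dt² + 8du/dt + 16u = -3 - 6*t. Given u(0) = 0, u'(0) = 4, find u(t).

Characteristic equation r² + 8r + 16 = 0 has discriminant (8)² - 4·(16) = 0, so r = -4 is a repeated root.
Hence u_h = (C1 + C2*t)*exp(-4*t).
For the particular solution try u_p = A0 + A1*t. Substituting and matching coefficients of each power of t gives A0 = 0, A1 = -3/8, so u_p = -3*t/8.
General solution: u = -3*t/8 + C1*exp(-4*t) + C2*t*exp(-4*t).
Apply the initial conditions: u(0) = C1 = 0 and u'(0) = -3/8 + C2 - 4*C1 = 4. Solving gives C1 = 0, C2 = 35/8.

u = -3*t/8 + 35*t*exp(-4*t)/8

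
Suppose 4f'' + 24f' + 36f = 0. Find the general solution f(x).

f = C1*exp(-3*x) + C2*x*exp(-3*x)

Divide through by 4: f'' + 6f' + 9f = 0.
Characteristic equation r² + 6r + 9 = 0 has discriminant (6)² - 4·(9) = 0, so r = -3 is a repeated root.
Hence f_h = (C1 + C2*x)*exp(-3*x).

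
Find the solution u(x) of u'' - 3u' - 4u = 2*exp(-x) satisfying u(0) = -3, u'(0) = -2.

u = -52*exp(-x)/25 - 23*exp(4*x)/25 - 2*x*exp(-x)/5

Characteristic equation r² - 3r - 4 = 0 factors as (r + 1)(r - 4) = 0, so r = -1, 4.
Hence u_h = C1*exp(-x) + C2*exp(4*x).
Since exp(-x) solves the homogeneous equation (r = -1 is a root of multiplicity 1), multiply the trial by x. Try u_p = A*x*exp(-x). Substituting into the equation and dividing by exp(-x) gives A = -2/5, so u_p = -2*x*exp(-x)/5.
General solution: u = C1*exp(-x) + C2*exp(4*x) - 2*x*exp(-x)/5.
Apply the initial conditions: u(0) = C1 + C2 = -3 and u'(0) = -2/5 - C1 + 4*C2 = -2. Solving gives C1 = -52/25, C2 = -23/25.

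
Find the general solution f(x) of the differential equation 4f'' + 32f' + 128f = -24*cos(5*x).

f = -240*sin(5*x)/1649 - 42*cos(5*x)/1649 + C1*cos(4*x)*exp(-4*x) + C2*exp(-4*x)*sin(4*x)

Divide through by 4: f'' + 8f' + 32f = -6*cos(5*x).
Characteristic equation r² + 8r + 32 = 0 has discriminant (8)² - 4·(32) = -64 < 0, so r = -4 ± 4i.
Hence f_h = C1*cos(4*x)*exp(-4*x) + C2*exp(-4*x)*sin(4*x).
Try f_p = A*cos(5*x) + B*sin(5*x). Substituting and equating the coefficients of cos(5x) and sin(5x) gives A = -42/1649, B = -240/1649, so f_p = -240*sin(5*x)/1649 - 42*cos(5*x)/1649.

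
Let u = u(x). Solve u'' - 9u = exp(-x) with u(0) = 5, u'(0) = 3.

u = -exp(-x)/8 + 25*exp(-3*x)/12 + 73*exp(3*x)/24

Characteristic equation r² - 9 = 0 factors as (r - 3)(r + 3) = 0, so r = 3, -3.
Hence u_h = C1*exp(3*x) + C2*exp(-3*x).
Try u_p = A*exp(-x). Substituting into the equation and dividing by exp(-x) gives A = -1/8, so u_p = -exp(-x)/8.
General solution: u = -exp(-x)/8 + C1*exp(3*x) + C2*exp(-3*x).
Apply the initial conditions: u(0) = -1/8 + C1 + C2 = 5 and u'(0) = 1/8 - 3*C2 + 3*C1 = 3. Solving gives C1 = 73/24, C2 = 25/12.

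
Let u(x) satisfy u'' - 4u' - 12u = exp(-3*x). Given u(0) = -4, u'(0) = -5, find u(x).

Characteristic equation r² - 4r - 12 = 0 factors as (r + 2)(r - 6) = 0, so r = -2, 6.
Hence u_h = C1*exp(-2*x) + C2*exp(6*x).
Try u_p = A*exp(-3*x). Substituting into the equation and dividing by exp(-3*x) gives A = 1/9, so u_p = exp(-3*x)/9.
General solution: u = exp(-3*x)/9 + C1*exp(-2*x) + C2*exp(6*x).
Apply the initial conditions: u(0) = 1/9 + C1 + C2 = -4 and u'(0) = -1/3 - 2*C1 + 6*C2 = -5. Solving gives C1 = -5/2, C2 = -29/18.

u = -29*exp(6*x)/18 - 5*exp(-2*x)/2 + exp(-3*x)/9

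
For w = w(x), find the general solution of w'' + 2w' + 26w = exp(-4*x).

Characteristic equation r² + 2r + 26 = 0 has discriminant (2)² - 4·(26) = -100 < 0, so r = -1 ± 5i.
Hence w_h = C1*cos(5*x)*exp(-x) + C2*exp(-x)*sin(5*x).
Try w_p = A*exp(-4*x). Substituting into the equation and dividing by exp(-4*x) gives A = 1/34, so w_p = exp(-4*x)/34.

w = exp(-4*x)/34 + C1*cos(5*x)*exp(-x) + C2*exp(-x)*sin(5*x)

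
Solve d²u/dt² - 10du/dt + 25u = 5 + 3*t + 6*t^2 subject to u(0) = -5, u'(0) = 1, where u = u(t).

Characteristic equation r² - 10r + 25 = 0 has discriminant (-10)² - 4·(25) = 0, so r = 5 is a repeated root.
Hence u_h = (C1 + C2*t)*exp(5*t).
For the particular solution try u_p = A0 + A1*t + A2*t^2. Substituting and matching coefficients of each power of t gives A0 = 191/625, A1 = 39/125, A2 = 6/25, so u_p = 191/625 + 6*t^2/25 + 39*t/125.
General solution: u = 191/625 + 6*t^2/25 + 39*t/125 + C1*exp(5*t) + C2*t*exp(5*t).
Apply the initial conditions: u(0) = 191/625 + C1 = -5 and u'(0) = 39/125 + C2 + 5*C1 = 1. Solving gives C1 = -3316/625, C2 = 3402/125.

u = 191/625 - 3316*exp(5*t)/625 + 6*t**2/25 + 39*t/125 + 3402*t*exp(5*t)/125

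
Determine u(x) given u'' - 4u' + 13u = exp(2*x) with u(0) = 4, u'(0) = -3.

u = exp(2*x)/9 - 11*exp(2*x)*sin(3*x)/3 + 35*cos(3*x)*exp(2*x)/9

Characteristic equation r² - 4r + 13 = 0 has discriminant (-4)² - 4·(13) = -36 < 0, so r = 2 ± 3i.
Hence u_h = C1*cos(3*x)*exp(2*x) + C2*exp(2*x)*sin(3*x).
Try u_p = A*exp(2*x). Substituting into the equation and dividing by exp(2*x) gives A = 1/9, so u_p = exp(2*x)/9.
General solution: u = exp(2*x)/9 + C1*cos(3*x)*exp(2*x) + C2*exp(2*x)*sin(3*x).
Apply the initial conditions: u(0) = 1/9 + C1 = 4 and u'(0) = 2/9 + 2*C1 + 3*C2 = -3. Solving gives C1 = 35/9, C2 = -11/3.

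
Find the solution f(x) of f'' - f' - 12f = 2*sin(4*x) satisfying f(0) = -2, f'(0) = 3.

f = -283*exp(-3*x)/175 - 11*exp(4*x)/28 - 7*sin(4*x)/100 + cos(4*x)/100

Characteristic equation r² - r - 12 = 0 factors as (r - 4)(r + 3) = 0, so r = 4, -3.
Hence f_h = C1*exp(4*x) + C2*exp(-3*x).
Try f_p = A*cos(4*x) + B*sin(4*x). Substituting and equating the coefficients of cos(4x) and sin(4x) gives A = 1/100, B = -7/100, so f_p = -7*sin(4*x)/100 + cos(4*x)/100.
General solution: f = -7*sin(4*x)/100 + cos(4*x)/100 + C1*exp(4*x) + C2*exp(-3*x).
Apply the initial conditions: f(0) = 1/100 + C1 + C2 = -2 and f'(0) = -7/25 - 3*C2 + 4*C1 = 3. Solving gives C1 = -11/28, C2 = -283/175.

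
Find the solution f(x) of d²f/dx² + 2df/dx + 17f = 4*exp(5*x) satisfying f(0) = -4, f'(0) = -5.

Characteristic equation r² + 2r + 17 = 0 has discriminant (2)² - 4·(17) = -64 < 0, so r = -1 ± 4i.
Hence f_h = C1*cos(4*x)*exp(-x) + C2*exp(-x)*sin(4*x).
Try f_p = A*exp(5*x). Substituting into the equation and dividing by exp(5*x) gives A = 1/13, so f_p = exp(5*x)/13.
General solution: f = exp(5*x)/13 + C1*cos(4*x)*exp(-x) + C2*exp(-x)*sin(4*x).
Apply the initial conditions: f(0) = 1/13 + C1 = -4 and f'(0) = 5/13 - C1 + 4*C2 = -5. Solving gives C1 = -53/13, C2 = -123/52.

f = exp(5*x)/13 - 123*exp(-x)*sin(4*x)/52 - 53*cos(4*x)*exp(-x)/13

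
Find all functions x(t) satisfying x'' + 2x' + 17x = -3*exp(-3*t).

x = -3*exp(-3*t)/20 + C1*cos(4*t)*exp(-t) + C2*exp(-t)*sin(4*t)

Characteristic equation r² + 2r + 17 = 0 has discriminant (2)² - 4·(17) = -64 < 0, so r = -1 ± 4i.
Hence x_h = C1*cos(4*t)*exp(-t) + C2*exp(-t)*sin(4*t).
Try x_p = A*exp(-3*t). Substituting into the equation and dividing by exp(-3*t) gives A = -3/20, so x_p = -3*exp(-3*t)/20.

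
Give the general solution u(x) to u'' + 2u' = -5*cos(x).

Characteristic equation r² + 2r = 0 factors as (r + 2)r = 0, so r = -2, 0.
Hence u_h = C1*exp(-2*x) + C2.
Try u_p = A*cos(x) + B*sin(x). Substituting and equating the coefficients of cos(x) and sin(x) gives A = 1, B = -2, so u_p = -2*sin(x) + cos(x).

u = C2 - 2*sin(x) + C1*exp(-2*x) + cos(x)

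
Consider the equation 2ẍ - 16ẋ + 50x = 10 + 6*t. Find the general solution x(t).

Divide through by 2: x'' - 8x' + 25x = 5 + 3*t.
Characteristic equation r² - 8r + 25 = 0 has discriminant (-8)² - 4·(25) = -36 < 0, so r = 4 ± 3i.
Hence x_h = C1*cos(3*t)*exp(4*t) + C2*exp(4*t)*sin(3*t).
For the particular solution try x_p = A0 + A1*t. Substituting and matching coefficients of each power of t gives A0 = 149/625, A1 = 3/25, so x_p = 149/625 + 3*t/25.

x = 149/625 + 3*t/25 + C1*cos(3*t)*exp(4*t) + C2*exp(4*t)*sin(3*t)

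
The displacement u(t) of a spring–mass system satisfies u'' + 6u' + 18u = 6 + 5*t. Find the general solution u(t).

Characteristic equation r² + 6r + 18 = 0 has discriminant (6)² - 4·(18) = -36 < 0, so r = -3 ± 3i.
Hence u_h = C1*cos(3*t)*exp(-3*t) + C2*exp(-3*t)*sin(3*t).
For the particular solution try u_p = A0 + A1*t. Substituting and matching coefficients of each power of t gives A0 = 13/54, A1 = 5/18, so u_p = 13/54 + 5*t/18.

u = 13/54 + 5*t/18 + C1*cos(3*t)*exp(-3*t) + C2*exp(-3*t)*sin(3*t)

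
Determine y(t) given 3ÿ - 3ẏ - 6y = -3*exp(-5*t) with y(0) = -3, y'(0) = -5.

Divide through by 3: y'' - y' - 2y = -exp(-5*t).
Characteristic equation r² - r - 2 = 0 factors as (r + 1)(r - 2) = 0, so r = -1, 2.
Hence y_h = C1*exp(-t) + C2*exp(2*t).
Try y_p = A*exp(-5*t). Substituting into the equation and dividing by exp(-5*t) gives A = -1/28, so y_p = -exp(-5*t)/28.
General solution: y = -exp(-5*t)/28 + C1*exp(-t) + C2*exp(2*t).
Apply the initial conditions: y(0) = -1/28 + C1 + C2 = -3 and y'(0) = 5/28 - C1 + 2*C2 = -5. Solving gives C1 = -1/4, C2 = -19/7.

y = -19*exp(2*t)/7 - exp(-t)/4 - exp(-5*t)/28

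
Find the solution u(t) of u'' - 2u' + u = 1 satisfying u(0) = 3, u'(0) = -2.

u = 1 + 2*exp(t) - 4*t*exp(t)

Characteristic equation r² - 2r + 1 = 0 has discriminant (-2)² - 4·(1) = 0, so r = 1 is a repeated root.
Hence u_h = (C1 + C2*t)*exp(t).
For the particular solution try u_p = A0. Substituting and matching coefficients of each power of t gives A0 = 1, so u_p = 1.
General solution: u = 1 + C1*exp(t) + C2*t*exp(t).
Apply the initial conditions: u(0) = 1 + C1 = 3 and u'(0) = C1 + C2 = -2. Solving gives C1 = 2, C2 = -4.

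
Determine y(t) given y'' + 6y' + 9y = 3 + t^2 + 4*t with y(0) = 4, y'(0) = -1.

y = 1/9 + t**2/9 + 8*t/27 + 35*exp(-3*t)/9 + 280*t*exp(-3*t)/27

Characteristic equation r² + 6r + 9 = 0 has discriminant (6)² - 4·(9) = 0, so r = -3 is a repeated root.
Hence y_h = (C1 + C2*t)*exp(-3*t).
For the particular solution try y_p = A0 + A1*t + A2*t^2. Substituting and matching coefficients of each power of t gives A0 = 1/9, A1 = 8/27, A2 = 1/9, so y_p = 1/9 + t^2/9 + 8*t/27.
General solution: y = 1/9 + t^2/9 + 8*t/27 + C1*exp(-3*t) + C2*t*exp(-3*t).
Apply the initial conditions: y(0) = 1/9 + C1 = 4 and y'(0) = 8/27 + C2 - 3*C1 = -1. Solving gives C1 = 35/9, C2 = 280/27.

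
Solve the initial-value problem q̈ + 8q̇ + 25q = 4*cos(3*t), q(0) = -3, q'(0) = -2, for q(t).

q = cos(3*t)/13 + 3*sin(3*t)/26 - 127*exp(-4*t)*sin(3*t)/26 - 40*cos(3*t)*exp(-4*t)/13

Characteristic equation r² + 8r + 25 = 0 has discriminant (8)² - 4·(25) = -36 < 0, so r = -4 ± 3i.
Hence q_h = C1*cos(3*t)*exp(-4*t) + C2*exp(-4*t)*sin(3*t).
Try q_p = A*cos(3*t) + B*sin(3*t). Substituting and equating the coefficients of cos(3t) and sin(3t) gives A = 1/13, B = 3/26, so q_p = cos(3*t)/13 + 3*sin(3*t)/26.
General solution: q = cos(3*t)/13 + 3*sin(3*t)/26 + C1*cos(3*t)*exp(-4*t) + C2*exp(-4*t)*sin(3*t).
Apply the initial conditions: q(0) = 1/13 + C1 = -3 and q'(0) = 9/26 - 4*C1 + 3*C2 = -2. Solving gives C1 = -40/13, C2 = -127/26.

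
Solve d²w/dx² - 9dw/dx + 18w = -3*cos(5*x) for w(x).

w = 21*cos(5*x)/2074 + 135*sin(5*x)/2074 + C1*exp(6*x) + C2*exp(3*x)

Characteristic equation r² - 9r + 18 = 0 factors as (r - 6)(r - 3) = 0, so r = 6, 3.
Hence w_h = C1*exp(6*x) + C2*exp(3*x).
Try w_p = A*cos(5*x) + B*sin(5*x). Substituting and equating the coefficients of cos(5x) and sin(5x) gives A = 21/2074, B = 135/2074, so w_p = 21*cos(5*x)/2074 + 135*sin(5*x)/2074.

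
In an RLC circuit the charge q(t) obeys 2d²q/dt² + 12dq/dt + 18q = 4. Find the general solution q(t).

q = 2/9 + C1*exp(-3*t) + C2*t*exp(-3*t)

Divide through by 2: q'' + 6q' + 9q = 2.
Characteristic equation r² + 6r + 9 = 0 has discriminant (6)² - 4·(9) = 0, so r = -3 is a repeated root.
Hence q_h = (C1 + C2*t)*exp(-3*t).
For the particular solution try q_p = A0. Substituting and matching coefficients of each power of t gives A0 = 2/9, so q_p = 2/9.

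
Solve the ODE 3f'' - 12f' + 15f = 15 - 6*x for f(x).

f = 17/25 - 2*x/5 + C1*cos(x)*exp(2*x) + C2*exp(2*x)*sin(x)

Divide through by 3: f'' - 4f' + 5f = 5 - 2*x.
Characteristic equation r² - 4r + 5 = 0 has discriminant (-4)² - 4·(5) = -4 < 0, so r = 2 ± i.
Hence f_h = C1*cos(x)*exp(2*x) + C2*exp(2*x)*sin(x).
For the particular solution try f_p = A0 + A1*x. Substituting and matching coefficients of each power of x gives A0 = 17/25, A1 = -2/5, so f_p = 17/25 - 2*x/5.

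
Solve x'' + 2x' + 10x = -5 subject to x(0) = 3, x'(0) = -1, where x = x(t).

Characteristic equation r² + 2r + 10 = 0 has discriminant (2)² - 4·(10) = -36 < 0, so r = -1 ± 3i.
Hence x_h = C1*cos(3*t)*exp(-t) + C2*exp(-t)*sin(3*t).
For the particular solution try x_p = A0. Substituting and matching coefficients of each power of t gives A0 = -1/2, so x_p = -1/2.
General solution: x = -1/2 + C1*cos(3*t)*exp(-t) + C2*exp(-t)*sin(3*t).
Apply the initial conditions: x(0) = -1/2 + C1 = 3 and x'(0) = -C1 + 3*C2 = -1. Solving gives C1 = 7/2, C2 = 5/6.

x = -1/2 + 5*exp(-t)*sin(3*t)/6 + 7*cos(3*t)*exp(-t)/2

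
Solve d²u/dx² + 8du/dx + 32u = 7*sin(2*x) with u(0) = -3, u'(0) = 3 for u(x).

u = -7*cos(2*x)/65 + 49*sin(2*x)/260 - 1163*exp(-4*x)*sin(4*x)/520 - 188*cos(4*x)*exp(-4*x)/65

Characteristic equation r² + 8r + 32 = 0 has discriminant (8)² - 4·(32) = -64 < 0, so r = -4 ± 4i.
Hence u_h = C1*cos(4*x)*exp(-4*x) + C2*exp(-4*x)*sin(4*x).
Try u_p = A*cos(2*x) + B*sin(2*x). Substituting and equating the coefficients of cos(2x) and sin(2x) gives A = -7/65, B = 49/260, so u_p = -7*cos(2*x)/65 + 49*sin(2*x)/260.
General solution: u = -7*cos(2*x)/65 + 49*sin(2*x)/260 + C1*cos(4*x)*exp(-4*x) + C2*exp(-4*x)*sin(4*x).
Apply the initial conditions: u(0) = -7/65 + C1 = -3 and u'(0) = 49/130 - 4*C1 + 4*C2 = 3. Solving gives C1 = -188/65, C2 = -1163/520.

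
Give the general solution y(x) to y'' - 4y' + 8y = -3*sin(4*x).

y = -3*cos(4*x)/20 + 3*sin(4*x)/40 + C1*cos(2*x)*exp(2*x) + C2*exp(2*x)*sin(2*x)

Characteristic equation r² - 4r + 8 = 0 has discriminant (-4)² - 4·(8) = -16 < 0, so r = 2 ± 2i.
Hence y_h = C1*cos(2*x)*exp(2*x) + C2*exp(2*x)*sin(2*x).
Try y_p = A*cos(4*x) + B*sin(4*x). Substituting and equating the coefficients of cos(4x) and sin(4x) gives A = -3/20, B = 3/40, so y_p = -3*cos(4*x)/20 + 3*sin(4*x)/40.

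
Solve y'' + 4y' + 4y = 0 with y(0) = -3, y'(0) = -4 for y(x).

Characteristic equation r² + 4r + 4 = 0 has discriminant (4)² - 4·(4) = 0, so r = -2 is a repeated root.
Hence y_h = (C1 + C2*x)*exp(-2*x).
Apply the initial conditions: y(0) = C1 = -3 and y'(0) = C2 - 2*C1 = -4. Solving gives C1 = -3, C2 = -10.

y = -3*exp(-2*x) - 10*x*exp(-2*x)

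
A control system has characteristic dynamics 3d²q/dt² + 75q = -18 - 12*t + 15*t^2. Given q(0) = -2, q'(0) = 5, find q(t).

Divide through by 3: q'' + 25q = -6 - 4*t + 5*t^2.
Characteristic equation r² + 25 = 0 has discriminant (0)² - 4·(25) = -100 < 0, so r = ± 5i.
Hence q_h = C1*cos(5*t) + C2*sin(5*t).
For the particular solution try q_p = A0 + A1*t + A2*t^2. Substituting and matching coefficients of each power of t gives A0 = -32/125, A1 = -4/25, A2 = 1/5, so q_p = -32/125 - 4*t/25 + t^2/5.
General solution: q = -32/125 - 4*t/25 + t^2/5 + C1*cos(5*t) + C2*sin(5*t).
Apply the initial conditions: q(0) = -32/125 + C1 = -2 and q'(0) = -4/25 + 5*C2 = 5. Solving gives C1 = -218/125, C2 = 129/125.

q = -32/125 - 218*cos(5*t)/125 - 4*t/25 + t**2/5 + 129*sin(5*t)/125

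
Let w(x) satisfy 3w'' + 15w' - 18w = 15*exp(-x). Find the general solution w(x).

Divide through by 3: w'' + 5w' - 6w = 5*exp(-x).
Characteristic equation r² + 5r - 6 = 0 factors as (r + 6)(r - 1) = 0, so r = -6, 1.
Hence w_h = C1*exp(-6*x) + C2*exp(x).
Try w_p = A*exp(-x). Substituting into the equation and dividing by exp(-x) gives A = -1/2, so w_p = -exp(-x)/2.

w = -exp(-x)/2 + C1*exp(-6*x) + C2*exp(x)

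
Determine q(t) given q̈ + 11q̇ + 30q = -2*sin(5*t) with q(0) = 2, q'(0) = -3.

Characteristic equation r² + 11r + 30 = 0 factors as (r + 6)(r + 5) = 0, so r = -6, -5.
Hence q_h = C1*exp(-6*t) + C2*exp(-5*t).
Try q_p = A*cos(5*t) + B*sin(5*t). Substituting and equating the coefficients of cos(5t) and sin(5t) gives A = 11/305, B = -1/305, so q_p = -sin(5*t)/305 + 11*cos(5*t)/305.
General solution: q = -sin(5*t)/305 + 11*cos(5*t)/305 + C1*exp(-6*t) + C2*exp(-5*t).
Apply the initial conditions: q(0) = 11/305 + C1 + C2 = 2 and q'(0) = -1/61 - 6*C1 - 5*C2 = -3. Solving gives C1 = -417/61, C2 = 44/5.

q = -417*exp(-6*t)/61 - sin(5*t)/305 + 11*cos(5*t)/305 + 44*exp(-5*t)/5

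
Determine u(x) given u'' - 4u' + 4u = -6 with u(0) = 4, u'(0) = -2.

Characteristic equation r² - 4r + 4 = 0 has discriminant (-4)² - 4·(4) = 0, so r = 2 is a repeated root.
Hence u_h = (C1 + C2*x)*exp(2*x).
For the particular solution try u_p = A0. Substituting and matching coefficients of each power of x gives A0 = -3/2, so u_p = -3/2.
General solution: u = -3/2 + C1*exp(2*x) + C2*x*exp(2*x).
Apply the initial conditions: u(0) = -3/2 + C1 = 4 and u'(0) = C2 + 2*C1 = -2. Solving gives C1 = 11/2, C2 = -13.

u = -3/2 + 11*exp(2*x)/2 - 13*x*exp(2*x)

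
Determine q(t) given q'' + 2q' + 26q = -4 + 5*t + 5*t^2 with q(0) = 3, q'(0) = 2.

Characteristic equation r² + 2r + 26 = 0 has discriminant (2)² - 4·(26) = -100 < 0, so r = -1 ± 5i.
Hence q_h = C1*cos(5*t)*exp(-t) + C2*exp(-t)*sin(5*t).
For the particular solution try q_p = A0 + A1*t + A2*t^2. Substituting and matching coefficients of each power of t gives A0 = -398/2197, A1 = 55/338, A2 = 5/26, so q_p = -398/2197 + 5*t^2/26 + 55*t/338.
General solution: q = -398/2197 + 5*t^2/26 + 55*t/338 + C1*cos(5*t)*exp(-t) + C2*exp(-t)*sin(5*t).
Apply the initial conditions: q(0) = -398/2197 + C1 = 3 and q'(0) = 55/338 - C1 + 5*C2 = 2. Solving gives C1 = 6989/2197, C2 = 22051/21970.

q = -398/2197 + 5*t**2/26 + 55*t/338 + 6989*cos(5*t)*exp(-t)/2197 + 22051*exp(-t)*sin(5*t)/21970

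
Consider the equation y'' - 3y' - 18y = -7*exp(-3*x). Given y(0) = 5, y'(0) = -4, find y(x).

y = 92*exp(6*x)/81 + 313*exp(-3*x)/81 + 7*x*exp(-3*x)/9

Characteristic equation r² - 3r - 18 = 0 factors as (r - 6)(r + 3) = 0, so r = 6, -3.
Hence y_h = C1*exp(6*x) + C2*exp(-3*x).
Since exp(-3*x) solves the homogeneous equation (r = -3 is a root of multiplicity 1), multiply the trial by x. Try y_p = A*x*exp(-3*x). Substituting into the equation and dividing by exp(-3*x) gives A = 7/9, so y_p = 7*x*exp(-3*x)/9.
General solution: y = C1*exp(6*x) + C2*exp(-3*x) + 7*x*exp(-3*x)/9.
Apply the initial conditions: y(0) = C1 + C2 = 5 and y'(0) = 7/9 - 3*C2 + 6*C1 = -4. Solving gives C1 = 92/81, C2 = 313/81.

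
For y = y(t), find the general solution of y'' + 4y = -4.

y = -1 + C1*cos(2*t) + C2*sin(2*t)

Characteristic equation r² + 4 = 0 has discriminant (0)² - 4·(4) = -16 < 0, so r = ± 2i.
Hence y_h = C1*cos(2*t) + C2*sin(2*t).
For the particular solution try y_p = A0. Substituting and matching coefficients of each power of t gives A0 = -1, so y_p = -1.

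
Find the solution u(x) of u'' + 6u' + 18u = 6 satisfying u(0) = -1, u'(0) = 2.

Characteristic equation r² + 6r + 18 = 0 has discriminant (6)² - 4·(18) = -36 < 0, so r = -3 ± 3i.
Hence u_h = C1*cos(3*x)*exp(-3*x) + C2*exp(-3*x)*sin(3*x).
For the particular solution try u_p = A0. Substituting and matching coefficients of each power of x gives A0 = 1/3, so u_p = 1/3.
General solution: u = 1/3 + C1*cos(3*x)*exp(-3*x) + C2*exp(-3*x)*sin(3*x).
Apply the initial conditions: u(0) = 1/3 + C1 = -1 and u'(0) = -3*C1 + 3*C2 = 2. Solving gives C1 = -4/3, C2 = -2/3.

u = 1/3 - 4*cos(3*x)*exp(-3*x)/3 - 2*exp(-3*x)*sin(3*x)/3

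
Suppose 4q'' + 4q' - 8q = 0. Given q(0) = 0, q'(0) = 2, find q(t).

q = -2*exp(-2*t)/3 + 2*exp(t)/3

Divide through by 4: q'' + q' - 2q = 0.
Characteristic equation r² + r - 2 = 0 factors as (r + 2)(r - 1) = 0, so r = -2, 1.
Hence q_h = C1*exp(-2*t) + C2*exp(t).
Apply the initial conditions: q(0) = C1 + C2 = 0 and q'(0) = C2 - 2*C1 = 2. Solving gives C1 = -2/3, C2 = 2/3.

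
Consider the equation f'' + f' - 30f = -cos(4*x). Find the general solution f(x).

f = -sin(4*x)/533 + 23*cos(4*x)/1066 + C1*exp(5*x) + C2*exp(-6*x)

Characteristic equation r² + r - 30 = 0 factors as (r - 5)(r + 6) = 0, so r = 5, -6.
Hence f_h = C1*exp(5*x) + C2*exp(-6*x).
Try f_p = A*cos(4*x) + B*sin(4*x). Substituting and equating the coefficients of cos(4x) and sin(4x) gives A = 23/1066, B = -1/533, so f_p = -sin(4*x)/533 + 23*cos(4*x)/1066.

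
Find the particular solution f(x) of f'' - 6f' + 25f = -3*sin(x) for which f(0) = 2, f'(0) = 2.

Characteristic equation r² - 6r + 25 = 0 has discriminant (-6)² - 4·(25) = -64 < 0, so r = 3 ± 4i.
Hence f_h = C1*cos(4*x)*exp(3*x) + C2*exp(3*x)*sin(4*x).
Try f_p = A*cos(x) + B*sin(x). Substituting and equating the coefficients of cos(x) and sin(x) gives A = -1/34, B = -2/17, so f_p = -2*sin(x)/17 - cos(x)/34.
General solution: f = -2*sin(x)/17 - cos(x)/34 + C1*cos(4*x)*exp(3*x) + C2*exp(3*x)*sin(4*x).
Apply the initial conditions: f(0) = -1/34 + C1 = 2 and f'(0) = -2/17 + 3*C1 + 4*C2 = 2. Solving gives C1 = 69/34, C2 = -135/136.

f = -2*sin(x)/17 - cos(x)/34 - 135*exp(3*x)*sin(4*x)/136 + 69*cos(4*x)*exp(3*x)/34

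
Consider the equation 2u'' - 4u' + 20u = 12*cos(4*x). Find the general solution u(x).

Divide through by 2: u'' - 2u' + 10u = 6*cos(4*x).
Characteristic equation r² - 2r + 10 = 0 has discriminant (-2)² - 4·(10) = -36 < 0, so r = 1 ± 3i.
Hence u_h = C1*cos(3*x)*exp(x) + C2*exp(x)*sin(3*x).
Try u_p = A*cos(4*x) + B*sin(4*x). Substituting and equating the coefficients of cos(4x) and sin(4x) gives A = -9/25, B = -12/25, so u_p = -12*sin(4*x)/25 - 9*cos(4*x)/25.

u = -12*sin(4*x)/25 - 9*cos(4*x)/25 + C1*cos(3*x)*exp(x) + C2*exp(x)*sin(3*x)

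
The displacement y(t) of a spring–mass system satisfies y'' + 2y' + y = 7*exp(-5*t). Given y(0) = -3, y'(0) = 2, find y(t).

Characteristic equation r² + 2r + 1 = 0 has discriminant (2)² - 4·(1) = 0, so r = -1 is a repeated root.
Hence y_h = (C1 + C2*t)*exp(-t).
Try y_p = A*exp(-5*t). Substituting into the equation and dividing by exp(-5*t) gives A = 7/16, so y_p = 7*exp(-5*t)/16.
General solution: y = 7*exp(-5*t)/16 + C1*exp(-t) + C2*t*exp(-t).
Apply the initial conditions: y(0) = 7/16 + C1 = -3 and y'(0) = -35/16 + C2 - C1 = 2. Solving gives C1 = -55/16, C2 = 3/4.

y = -55*exp(-t)/16 + 7*exp(-5*t)/16 + 3*t*exp(-t)/4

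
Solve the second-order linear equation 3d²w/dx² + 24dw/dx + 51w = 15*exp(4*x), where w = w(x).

w = exp(4*x)/13 + C1*cos(x)*exp(-4*x) + C2*exp(-4*x)*sin(x)

Divide through by 3: w'' + 8w' + 17w = 5*exp(4*x).
Characteristic equation r² + 8r + 17 = 0 has discriminant (8)² - 4·(17) = -4 < 0, so r = -4 ± i.
Hence w_h = C1*cos(x)*exp(-4*x) + C2*exp(-4*x)*sin(x).
Try w_p = A*exp(4*x). Substituting into the equation and dividing by exp(4*x) gives A = 1/13, so w_p = exp(4*x)/13.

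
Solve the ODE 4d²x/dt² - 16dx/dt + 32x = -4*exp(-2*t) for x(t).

x = -exp(-2*t)/20 + C1*cos(2*t)*exp(2*t) + C2*exp(2*t)*sin(2*t)

Divide through by 4: x'' - 4x' + 8x = -exp(-2*t).
Characteristic equation r² - 4r + 8 = 0 has discriminant (-4)² - 4·(8) = -16 < 0, so r = 2 ± 2i.
Hence x_h = C1*cos(2*t)*exp(2*t) + C2*exp(2*t)*sin(2*t).
Try x_p = A*exp(-2*t). Substituting into the equation and dividing by exp(-2*t) gives A = -1/20, so x_p = -exp(-2*t)/20.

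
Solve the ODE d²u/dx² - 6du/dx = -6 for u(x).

Characteristic equation r² - 6r = 0 factors as (r - 6)r = 0, so r = 6, 0.
Hence u_h = C1*exp(6*x) + C2.
Since 1 solves the homogeneous equation (r = 0 is a root of multiplicity 1), multiply the trial by x. Try u_p = A*x. Substituting into the equation and dividing by 1 gives A = 1, so u_p = x.

u = C2 + x + C1*exp(6*x)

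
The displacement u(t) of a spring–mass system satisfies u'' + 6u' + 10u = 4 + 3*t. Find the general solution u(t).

u = 11/50 + 3*t/10 + C1*cos(t)*exp(-3*t) + C2*exp(-3*t)*sin(t)

Characteristic equation r² + 6r + 10 = 0 has discriminant (6)² - 4·(10) = -4 < 0, so r = -3 ± i.
Hence u_h = C1*cos(t)*exp(-3*t) + C2*exp(-3*t)*sin(t).
For the particular solution try u_p = A0 + A1*t. Substituting and matching coefficients of each power of t gives A0 = 11/50, A1 = 3/10, so u_p = 11/50 + 3*t/10.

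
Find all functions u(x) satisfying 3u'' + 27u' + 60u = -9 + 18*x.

u = -57/200 + 3*x/10 + C1*exp(-5*x) + C2*exp(-4*x)

Divide through by 3: u'' + 9u' + 20u = -3 + 6*x.
Characteristic equation r² + 9r + 20 = 0 factors as (r + 5)(r + 4) = 0, so r = -5, -4.
Hence u_h = C1*exp(-5*x) + C2*exp(-4*x).
For the particular solution try u_p = A0 + A1*x. Substituting and matching coefficients of each power of x gives A0 = -57/200, A1 = 3/10, so u_p = -57/200 + 3*x/10.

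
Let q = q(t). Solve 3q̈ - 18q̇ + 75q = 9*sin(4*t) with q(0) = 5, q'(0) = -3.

Divide through by 3: q'' - 6q' + 25q = 3*sin(4*t).
Characteristic equation r² - 6r + 25 = 0 has discriminant (-6)² - 4·(25) = -64 < 0, so r = 3 ± 4i.
Hence q_h = C1*cos(4*t)*exp(3*t) + C2*exp(3*t)*sin(4*t).
Try q_p = A*cos(4*t) + B*sin(4*t). Substituting and equating the coefficients of cos(4t) and sin(4t) gives A = 8/73, B = 3/73, so q_p = 3*sin(4*t)/73 + 8*cos(4*t)/73.
General solution: q = 3*sin(4*t)/73 + 8*cos(4*t)/73 + C1*cos(4*t)*exp(3*t) + C2*exp(3*t)*sin(4*t).
Apply the initial conditions: q(0) = 8/73 + C1 = 5 and q'(0) = 12/73 + 3*C1 + 4*C2 = -3. Solving gives C1 = 357/73, C2 = -651/146.

q = 3*sin(4*t)/73 + 8*cos(4*t)/73 - 651*exp(3*t)*sin(4*t)/146 + 357*cos(4*t)*exp(3*t)/73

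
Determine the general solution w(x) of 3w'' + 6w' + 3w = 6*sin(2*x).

w = -8*cos(2*x)/25 - 6*sin(2*x)/25 + C1*exp(-x) + C2*x*exp(-x)

Divide through by 3: w'' + 2w' + w = 2*sin(2*x).
Characteristic equation r² + 2r + 1 = 0 has discriminant (2)² - 4·(1) = 0, so r = -1 is a repeated root.
Hence w_h = (C1 + C2*x)*exp(-x).
Try w_p = A*cos(2*x) + B*sin(2*x). Substituting and equating the coefficients of cos(2x) and sin(2x) gives A = -8/25, B = -6/25, so w_p = -8*cos(2*x)/25 - 6*sin(2*x)/25.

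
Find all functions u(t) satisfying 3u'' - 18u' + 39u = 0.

Divide through by 3: u'' - 6u' + 13u = 0.
Characteristic equation r² - 6r + 13 = 0 has discriminant (-6)² - 4·(13) = -16 < 0, so r = 3 ± 2i.
Hence u_h = C1*cos(2*t)*exp(3*t) + C2*exp(3*t)*sin(2*t).

u = C1*cos(2*t)*exp(3*t) + C2*exp(3*t)*sin(2*t)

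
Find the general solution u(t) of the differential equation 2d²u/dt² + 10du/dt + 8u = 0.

Divide through by 2: u'' + 5u' + 4u = 0.
Characteristic equation r² + 5r + 4 = 0 factors as (r + 4)(r + 1) = 0, so r = -4, -1.
Hence u_h = C1*exp(-4*t) + C2*exp(-t).

u = C1*exp(-4*t) + C2*exp(-t)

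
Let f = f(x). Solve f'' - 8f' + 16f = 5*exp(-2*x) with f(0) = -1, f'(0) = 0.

Characteristic equation r² - 8r + 16 = 0 has discriminant (-8)² - 4·(16) = 0, so r = 4 is a repeated root.
Hence f_h = (C1 + C2*x)*exp(4*x).
Try f_p = A*exp(-2*x). Substituting into the equation and dividing by exp(-2*x) gives A = 5/36, so f_p = 5*exp(-2*x)/36.
General solution: f = 5*exp(-2*x)/36 + C1*exp(4*x) + C2*x*exp(4*x).
Apply the initial conditions: f(0) = 5/36 + C1 = -1 and f'(0) = -5/18 + C2 + 4*C1 = 0. Solving gives C1 = -41/36, C2 = 29/6.

f = -41*exp(4*x)/36 + 5*exp(-2*x)/36 + 29*x*exp(4*x)/6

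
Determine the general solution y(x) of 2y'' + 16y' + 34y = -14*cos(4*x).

Divide through by 2: y'' + 8y' + 17y = -7*cos(4*x).
Characteristic equation r² + 8r + 17 = 0 has discriminant (8)² - 4·(17) = -4 < 0, so r = -4 ± i.
Hence y_h = C1*cos(x)*exp(-4*x) + C2*exp(-4*x)*sin(x).
Try y_p = A*cos(4*x) + B*sin(4*x). Substituting and equating the coefficients of cos(4x) and sin(4x) gives A = -7/1025, B = -224/1025, so y_p = -224*sin(4*x)/1025 - 7*cos(4*x)/1025.

y = -224*sin(4*x)/1025 - 7*cos(4*x)/1025 + C1*cos(x)*exp(-4*x) + C2*exp(-4*x)*sin(x)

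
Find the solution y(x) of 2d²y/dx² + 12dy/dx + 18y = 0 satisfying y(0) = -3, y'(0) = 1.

Divide through by 2: y'' + 6y' + 9y = 0.
Characteristic equation r² + 6r + 9 = 0 has discriminant (6)² - 4·(9) = 0, so r = -3 is a repeated root.
Hence y_h = (C1 + C2*x)*exp(-3*x).
Apply the initial conditions: y(0) = C1 = -3 and y'(0) = C2 - 3*C1 = 1. Solving gives C1 = -3, C2 = -8.

y = -3*exp(-3*x) - 8*x*exp(-3*x)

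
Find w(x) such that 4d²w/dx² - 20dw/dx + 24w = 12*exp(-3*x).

w = exp(-3*x)/10 + C1*exp(2*x) + C2*exp(3*x)

Divide through by 4: w'' - 5w' + 6w = 3*exp(-3*x).
Characteristic equation r² - 5r + 6 = 0 factors as (r - 2)(r - 3) = 0, so r = 2, 3.
Hence w_h = C1*exp(2*x) + C2*exp(3*x).
Try w_p = A*exp(-3*x). Substituting into the equation and dividing by exp(-3*x) gives A = 1/10, so w_p = exp(-3*x)/10.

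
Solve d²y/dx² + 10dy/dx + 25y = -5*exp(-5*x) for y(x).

Characteristic equation r² + 10r + 25 = 0 has discriminant (10)² - 4·(25) = 0, so r = -5 is a repeated root.
Hence y_h = (C1 + C2*x)*exp(-5*x).
Since exp(-5*x) solves the homogeneous equation (r = -5 is a root of multiplicity 2), multiply the trial by x^2. Try y_p = A*x^2*exp(-5*x). Substituting into the equation and dividing by exp(-5*x) gives A = -5/2, so y_p = -5*x^2*exp(-5*x)/2.

y = C1*exp(-5*x) - 5*x**2*exp(-5*x)/2 + C2*x*exp(-5*x)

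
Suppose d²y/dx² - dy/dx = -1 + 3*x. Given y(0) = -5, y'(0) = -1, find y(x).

Characteristic equation r² - r = 0 factors as (r - 1)r = 0, so r = 1, 0.
Hence y_h = C1*exp(x) + C2.
Since 0 is a characteristic root (multiplicity 1), multiply the polynomial trial by x: try y_p = x*(A0 + A1*x). Substituting and matching coefficients of each power of x gives A0 = -2, A1 = -3/2, so y_p = -2*x - 3*x^2/2.
General solution: y = C2 - 2*x - 3*x^2/2 + C1*exp(x).
Apply the initial conditions: y(0) = C1 + C2 = -5 and y'(0) = -2 + C1 = -1. Solving gives C1 = 1, C2 = -6.

y = -6 - 2*x - 3*x**2/2 + exp(x)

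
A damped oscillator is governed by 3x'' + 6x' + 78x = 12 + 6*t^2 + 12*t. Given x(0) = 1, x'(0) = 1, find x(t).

Divide through by 3: x'' + 2x' + 26x = 4 + 2*t^2 + 4*t.
Characteristic equation r² + 2r + 26 = 0 has discriminant (2)² - 4·(26) = -100 < 0, so r = -1 ± 5i.
Hence x_h = C1*cos(5*t)*exp(-t) + C2*exp(-t)*sin(5*t).
For the particular solution try x_p = A0 + A1*t + A2*t^2. Substituting and matching coefficients of each power of t gives A0 = 301/2197, A1 = 24/169, A2 = 1/13, so x_p = 301/2197 + t^2/13 + 24*t/169.
General solution: x = 301/2197 + t^2/13 + 24*t/169 + C1*cos(5*t)*exp(-t) + C2*exp(-t)*sin(5*t).
Apply the initial conditions: x(0) = 301/2197 + C1 = 1 and x'(0) = 24/169 - C1 + 5*C2 = 1. Solving gives C1 = 1896/2197, C2 = 3781/10985.

x = 301/2197 + t**2/13 + 24*t/169 + 1896*cos(5*t)*exp(-t)/2197 + 3781*exp(-t)*sin(5*t)/10985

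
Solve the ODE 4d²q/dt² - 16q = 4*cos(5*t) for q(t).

Divide through by 4: q'' - 4q = cos(5*t).
Characteristic equation r² - 4 = 0 factors as (r - 2)(r + 2) = 0, so r = 2, -2.
Hence q_h = C1*exp(2*t) + C2*exp(-2*t).
Try q_p = A*cos(5*t) + B*sin(5*t). Substituting and equating the coefficients of cos(5t) and sin(5t) gives A = -1/29, B = 0, so q_p = -cos(5*t)/29.

q = -cos(5*t)/29 + C1*exp(2*t) + C2*exp(-2*t)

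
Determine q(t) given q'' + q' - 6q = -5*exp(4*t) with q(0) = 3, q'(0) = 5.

q = -5*exp(4*t)/14 + 2*exp(-3*t)/35 + 33*exp(2*t)/10

Characteristic equation r² + r - 6 = 0 factors as (r - 2)(r + 3) = 0, so r = 2, -3.
Hence q_h = C1*exp(2*t) + C2*exp(-3*t).
Try q_p = A*exp(4*t). Substituting into the equation and dividing by exp(4*t) gives A = -5/14, so q_p = -5*exp(4*t)/14.
General solution: q = -5*exp(4*t)/14 + C1*exp(2*t) + C2*exp(-3*t).
Apply the initial conditions: q(0) = -5/14 + C1 + C2 = 3 and q'(0) = -10/7 - 3*C2 + 2*C1 = 5. Solving gives C1 = 33/10, C2 = 2/35.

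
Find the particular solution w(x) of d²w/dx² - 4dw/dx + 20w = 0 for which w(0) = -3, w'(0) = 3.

Characteristic equation r² - 4r + 20 = 0 has discriminant (-4)² - 4·(20) = -64 < 0, so r = 2 ± 4i.
Hence w_h = C1*cos(4*x)*exp(2*x) + C2*exp(2*x)*sin(4*x).
Apply the initial conditions: w(0) = C1 = -3 and w'(0) = 2*C1 + 4*C2 = 3. Solving gives C1 = -3, C2 = 9/4.

w = -3*cos(4*x)*exp(2*x) + 9*exp(2*x)*sin(4*x)/4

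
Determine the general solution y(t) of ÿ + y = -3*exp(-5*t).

y = -3*exp(-5*t)/26 + C1*cos(t) + C2*sin(t)

Characteristic equation r² + 1 = 0 has discriminant (0)² - 4·(1) = -4 < 0, so r = ± i.
Hence y_h = C1*cos(t) + C2*sin(t).
Try y_p = A*exp(-5*t). Substituting into the equation and dividing by exp(-5*t) gives A = -3/26, so y_p = -3*exp(-5*t)/26.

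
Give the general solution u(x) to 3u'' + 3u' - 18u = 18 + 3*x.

u = -37/36 - x/6 + C1*exp(-3*x) + C2*exp(2*x)

Divide through by 3: u'' + u' - 6u = 6 + x.
Characteristic equation r² + r - 6 = 0 factors as (r + 3)(r - 2) = 0, so r = -3, 2.
Hence u_h = C1*exp(-3*x) + C2*exp(2*x).
For the particular solution try u_p = A0 + A1*x. Substituting and matching coefficients of each power of x gives A0 = -37/36, A1 = -1/6, so u_p = -37/36 - x/6.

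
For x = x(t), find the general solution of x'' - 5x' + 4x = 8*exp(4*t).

x = C1*exp(4*t) + C2*exp(t) + 8*t*exp(4*t)/3

Characteristic equation r² - 5r + 4 = 0 factors as (r - 4)(r - 1) = 0, so r = 4, 1.
Hence x_h = C1*exp(4*t) + C2*exp(t).
Since exp(4*t) solves the homogeneous equation (r = 4 is a root of multiplicity 1), multiply the trial by t. Try x_p = A*t*exp(4*t). Substituting into the equation and dividing by exp(4*t) gives A = 8/3, so x_p = 8*t*exp(4*t)/3.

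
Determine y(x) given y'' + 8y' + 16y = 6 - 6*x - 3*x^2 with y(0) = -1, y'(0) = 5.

y = 63/128 - 191*exp(-4*x)/128 - 3*x/16 - 3*x**2/16 - 25*x*exp(-4*x)/32

Characteristic equation r² + 8r + 16 = 0 has discriminant (8)² - 4·(16) = 0, so r = -4 is a repeated root.
Hence y_h = (C1 + C2*x)*exp(-4*x).
For the particular solution try y_p = A0 + A1*x + A2*x^2. Substituting and matching coefficients of each power of x gives A0 = 63/128, A1 = -3/16, A2 = -3/16, so y_p = 63/128 - 3*x/16 - 3*x^2/16.
General solution: y = 63/128 - 3*x/16 - 3*x^2/16 + C1*exp(-4*x) + C2*x*exp(-4*x).
Apply the initial conditions: y(0) = 63/128 + C1 = -1 and y'(0) = -3/16 + C2 - 4*C1 = 5. Solving gives C1 = -191/128, C2 = -25/32.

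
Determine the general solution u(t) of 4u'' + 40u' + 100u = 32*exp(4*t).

u = 8*exp(4*t)/81 + C1*exp(-5*t) + C2*t*exp(-5*t)

Divide through by 4: u'' + 10u' + 25u = 8*exp(4*t).
Characteristic equation r² + 10r + 25 = 0 has discriminant (10)² - 4·(25) = 0, so r = -5 is a repeated root.
Hence u_h = (C1 + C2*t)*exp(-5*t).
Try u_p = A*exp(4*t). Substituting into the equation and dividing by exp(4*t) gives A = 8/81, so u_p = 8*exp(4*t)/81.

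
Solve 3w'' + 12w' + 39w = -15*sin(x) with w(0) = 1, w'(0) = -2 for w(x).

w = -3*sin(x)/8 + cos(x)/8 + exp(-2*x)*sin(3*x)/24 + 7*cos(3*x)*exp(-2*x)/8

Divide through by 3: w'' + 4w' + 13w = -5*sin(x).
Characteristic equation r² + 4r + 13 = 0 has discriminant (4)² - 4·(13) = -36 < 0, so r = -2 ± 3i.
Hence w_h = C1*cos(3*x)*exp(-2*x) + C2*exp(-2*x)*sin(3*x).
Try w_p = A*cos(x) + B*sin(x). Substituting and equating the coefficients of cos(x) and sin(x) gives A = 1/8, B = -3/8, so w_p = -3*sin(x)/8 + cos(x)/8.
General solution: w = -3*sin(x)/8 + cos(x)/8 + C1*cos(3*x)*exp(-2*x) + C2*exp(-2*x)*sin(3*x).
Apply the initial conditions: w(0) = 1/8 + C1 = 1 and w'(0) = -3/8 - 2*C1 + 3*C2 = -2. Solving gives C1 = 7/8, C2 = 1/24.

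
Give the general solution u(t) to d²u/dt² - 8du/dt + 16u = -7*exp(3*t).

Characteristic equation r² - 8r + 16 = 0 has discriminant (-8)² - 4·(16) = 0, so r = 4 is a repeated root.
Hence u_h = (C1 + C2*t)*exp(4*t).
Try u_p = A*exp(3*t). Substituting into the equation and dividing by exp(3*t) gives A = -7, so u_p = -7*exp(3*t).

u = -7*exp(3*t) + C1*exp(4*t) + C2*t*exp(4*t)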